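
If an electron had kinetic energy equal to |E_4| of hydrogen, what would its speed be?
5.46923e+05 m/s (or 0.182% of c)

The binding energy at n = 4 for hydrogen is:
E_4 = -13.6057/4² = -0.850356250 eV
|E_4| = 0.850356250 eV

Convert to Joules:
KE = 0.850356250 eV × (1.602177 × 10⁻¹⁹ J/eV) = 1.3624212e-19 J

Using KE = ½mv²:
v = √(2·KE/m_e)
v = √(2 × 1.3624212e-19 J / 9.10938 × 10⁻³¹ kg)
v = 5.46923e+05 m/s

This is approximately 0.182% the speed of light.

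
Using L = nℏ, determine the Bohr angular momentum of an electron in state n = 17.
1.79277e-33 J·s (or 17ℏ)

In the Bohr model, angular momentum is quantized:
L = nℏ

where ℏ = h/(2π) = 1.0545718e-34 J·s

For n = 17:
L = 17 × 1.0545718e-34 J·s
L = 1.79277e-33 J·s

This can also be written as L = 17ℏ.
The angular momentum is an integer multiple of the reduced Planck constant.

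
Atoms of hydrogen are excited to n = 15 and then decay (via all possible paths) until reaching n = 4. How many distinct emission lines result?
66

The electron can occupy levels n = 4, 5, ..., 15 during de-excitation — that is m = 15 - 4 + 1 = 12 distinct levels.

The number of distinct spectral lines equals the number of ways to choose 2 of these m levels (each pair gives one possible emission transition):

Number of lines = m(m-1)/2 = 12×11/2 = 66

These correspond to all possible transitions between the 12 levels:
15 → 14, 15 → 13, 15 → 12, 15 → 11, 15 → 10, 15 → 9, 15 → 8, 15 → 7...

Each transition produces a photon with a unique energy (and thus wavelength). This count does not depend on Z.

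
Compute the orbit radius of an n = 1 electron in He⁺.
0.026459 nm (or 0.264589 Å)

The Bohr radius formula is:
r_n = n² a₀ / Z

where a₀ = 0.052917721 nm is the Bohr radius.

For He⁺ (Z = 2) at n = 1:
r_1 = 1² × 0.052917721 nm / 2
r_1 = 1 × 0.052917721 nm / 2
r_1 = 0.0529177 nm / 2
r_1 = 0.026459 nm

The electron orbits at approximately 0.026459 nm from the nucleus.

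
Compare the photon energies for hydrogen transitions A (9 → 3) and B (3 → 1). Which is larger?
3 → 1

Calculate the energy for each transition:

Transition 9 → 3:
ΔE₁ = |E_3 - E_9| = |-13.6057/3² - (-13.6057/9²)|
ΔE₁ = |-1.511744444444 - (-0.167971604938)| = 1.343772840 eV

Transition 3 → 1:
ΔE₂ = |E_1 - E_3| = |-13.6057/1² - (-13.6057/3²)|
ΔE₂ = |-13.605700000000 - (-1.511744444444)| = 12.093955556 eV

Since 12.093955556 eV > 1.343772840 eV, the transition 3 → 1 emits the more energetic photon.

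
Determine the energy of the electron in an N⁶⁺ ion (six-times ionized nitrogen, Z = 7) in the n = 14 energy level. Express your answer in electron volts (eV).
-3.401425 eV

The energy levels of a hydrogen-like atom are given by:
E_n = -13.6057 Z² / n² eV  (with Z = 7 for N⁶⁺)

For n = 14:
E_14 = -13.6057 × 7² / 14²
E_14 = -13.6057 × 49 / 196
E_14 = -3.401425 eV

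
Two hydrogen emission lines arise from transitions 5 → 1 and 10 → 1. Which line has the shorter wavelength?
10 → 1

Calculate the energy for each transition:

Transition 5 → 1:
ΔE₁ = |E_1 - E_5| = |-13.6057/1² - (-13.6057/5²)|
ΔE₁ = |-13.60570000000 - (-0.54422800000)| = 13.06147200 eV

Transition 10 → 1:
ΔE₂ = |E_1 - E_10| = |-13.6057/1² - (-13.6057/10²)|
ΔE₂ = |-13.60570000000 - (-0.13605700000)| = 13.46964300 eV

Since 13.46964300 eV > 13.06147200 eV, the transition 10 → 1 emits the more energetic photon.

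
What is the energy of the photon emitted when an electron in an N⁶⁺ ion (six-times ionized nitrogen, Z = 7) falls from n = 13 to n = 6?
14.574 eV

The energy levels are E_n = -13.6057 Z² eV / n².

Energy at n = 13: E_13 = -13.6057 × 7² / 13² = -3.944848 eV
Energy at n = 6: E_6 = -13.6057 × 7² / 6² = -18.518869 eV

For emission (electron falling to lower state), the photon energy is:
E_photon = E_13 - E_6 = |-3.944848 - (-18.518869)|
E_photon = 14.574 eV

This energy is carried away by the emitted photon.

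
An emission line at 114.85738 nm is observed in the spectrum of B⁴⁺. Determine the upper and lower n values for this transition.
n = 11 → n = 5

First, find the photon energy from the wavelength (hc = 1239.84 eV·nm):
E = hc/λ = 1239.84 eV·nm / 114.85738 nm = 10.794605 eV

The energy levels of B⁴⁺ satisfy E_n = -13.6057 × 5² / n² eV, so an emission n_i → n_f releases
ΔE = 13.6057 × 5² × (1/n_f² − 1/n_i²) eV.

Setting ΔE equal to the photon energy:
1/n_f² − 1/n_i² = 10.794605 / (13.6057 × 5²) = 0.031735537

Since 1/n_i² must be positive, we need 1/n_f² > 0.031735537, i.e. n_f ≤ 5. For each allowed n_f, solve n_i = (1/n_f² − 0.031735537)^(−1/2) and check whether it is a whole number:
  n_f = 1: 1/n_i² = 1.000000000 − 0.031735537 = 0.968264463 → n_i = 1.016  (not an integer) ✗
  n_f = 2: 1/n_i² = 0.250000000 − 0.031735537 = 0.218264463 → n_i = 2.140  (not an integer) ✗
  n_f = 3: 1/n_i² = 0.111111111 − 0.031735537 = 0.079375574 → n_i = 3.549  (not an integer) ✗
  n_f = 4: 1/n_i² = 0.062500000 − 0.031735537 = 0.030764463 → n_i = 5.701  (not an integer) ✗
  n_f = 5: 1/n_i² = 0.040000000 − 0.031735537 = 0.008264463 → n_i = 11.000  → integer, n_i = 11 ✓

Only n_f = 5 gives an integer upper level, n_i = 11.

The transition is from n = 11 to n = 5 (emission).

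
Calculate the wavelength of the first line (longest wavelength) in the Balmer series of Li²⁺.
72.901211 nm

The longest wavelength corresponds to the smallest energy transition in the series.
The Balmer series has all transitions ending at n_f = 2.

For Li²⁺ (Z = 3), the first line (α-line) is the jump from n = 3 to n = 2:
E_3 = -13.6057 × 3² / 3² = -13.60570000 eV
E_2 = -13.6057 × 3² / 2² = -30.61282500 eV
ΔE = E_3 - E_2 = 17.00712500 eV

λ = hc/E = 1239.84 eV·nm / 17.00712500 eV
λ = 72.901211 nm

This is the α-line of the Balmer series in Li²⁺.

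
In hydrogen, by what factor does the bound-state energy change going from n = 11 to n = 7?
2.4694

Using E_n = -13.6057 Z² / n² eV with Z = 1:

E_7 = -13.6057 / 7² = -13.6057 / 49 = -0.2776673469 eV
E_11 = -13.6057 / 11² = -13.6057 / 121 = -0.1124438017 eV

The ratio is:
E_7/E_11 = (-0.2776673469) / (-0.1124438017)
E_7/E_11 = (-13.6057/49) / (-13.6057/121)
E_7/E_11 = 121/49
E_7/E_11 = 2.4694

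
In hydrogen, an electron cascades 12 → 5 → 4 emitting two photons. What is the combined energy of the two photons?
0.75587 eV

The energy levels of hydrogen are E_n = -13.6057 / n² eV.

First transition (12 → 5):
ΔE₁ = |E_5 - E_12|
ΔE₁ = |-0.54422800000 - (-0.09448402778)| = 0.44974397 eV

Second transition (5 → 4):
ΔE₂ = |E_4 - E_5|
ΔE₂ = |-0.85035625000 - (-0.54422800000)| = 0.30612825 eV

Total energy released:
E_total = ΔE₁ + ΔE₂ = 0.44974397 + 0.30612825 = 0.75587 eV

Note: This equals the direct transition 12 → 4: 0.75587 eV ✓
Energy is conserved regardless of the path taken.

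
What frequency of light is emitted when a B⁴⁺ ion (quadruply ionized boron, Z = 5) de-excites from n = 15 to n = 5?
2.9243e+15 Hz

First, find the transition energy:
E_15 = -13.6057 × 5² / 15² = -1.511744 eV
E_5 = -13.6057 × 5² / 5² = -13.605700 eV
|ΔE| = |E_5 - E_15| = 12.093956 eV

Convert to Joules: E = 12.093956 eV × (1.602177 × 10⁻¹⁹ J/eV) = 1.937666e-18 J

Using E = hf:
f = E/h = 1.937666e-18 J / (6.62607 × 10⁻³⁴ J·s)
f = 2.9243e+15 Hz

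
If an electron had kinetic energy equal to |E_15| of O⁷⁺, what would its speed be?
1.1668e+06 m/s (or 0.39% of c)

The binding energy at n = 15 for O⁷⁺ is:
E_15 = -13.6057 × 8²/15² = -3.8700658 eV
|E_15| = 3.8700658 eV

Convert to Joules:
KE = 3.8700658 eV × (1.602177 × 10⁻¹⁹ J/eV) = 6.200530e-19 J

Using KE = ½mv²:
v = √(2·KE/m_e)
v = √(2 × 6.200530e-19 J / 9.10938 × 10⁻³¹ kg)
v = 1.1668e+06 m/s

This is approximately 0.39% the speed of light.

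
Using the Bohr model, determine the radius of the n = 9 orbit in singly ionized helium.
2.1432 nm (or 21.4317 Å)

The Bohr radius formula is:
r_n = n² a₀ / Z

where a₀ = 0.0529177 nm is the Bohr radius.

For He⁺ (Z = 2) at n = 9:
r_9 = 9² × 0.0529177 nm / 2
r_9 = 81 × 0.0529177 nm / 2
r_9 = 4.28633 nm / 2
r_9 = 2.1432 nm

The electron orbits at approximately 2.1432 nm from the nucleus.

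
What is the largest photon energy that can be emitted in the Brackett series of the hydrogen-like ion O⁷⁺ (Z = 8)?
54.42280 eV

The series limit corresponds to the transition from n = ∞ to n = 4.
This is the highest energy (shortest wavelength) transition in the Brackett series.

E_∞ = 0 eV
E_4 = -13.6057 × 8² / 4² = -54.42280 eV

Energy at series limit:
ΔE = E_∞ - E_4 = 0 - (-54.42280) = 54.42280 eV

This energy equals the ionization energy from the n = 4 state of O⁷⁺.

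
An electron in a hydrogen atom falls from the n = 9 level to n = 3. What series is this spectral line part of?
Paschen series

The spectral series in hydrogen are named based on the final (lower) energy level:
- Lyman series: n_final = 1 (ultraviolet)
- Balmer series: n_final = 2 (visible/near-UV)
- Paschen series: n_final = 3 (infrared)
- Brackett series: n_final = 4 (infrared)
- Pfund series: n_final = 5 (far infrared)

Since this transition ends at n = 3, it belongs to the Paschen series.

For reference, this 9 → 3 line has photon energy
ΔE = 13.6057 eV × (1/3² - 1/9²) = 1.34377284 eV,
corresponding to wavelength λ = hc/ΔE = 1239.84 eV·nm / 1.34377284 eV = 922.6559 nm in the infrared region.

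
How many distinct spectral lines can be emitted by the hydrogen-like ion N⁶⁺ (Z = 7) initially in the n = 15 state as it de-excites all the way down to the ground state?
105

The electron can occupy levels n = 1, 2, ..., 15 during de-excitation — that is m = 15 - 1 + 1 = 15 distinct levels.

The number of distinct spectral lines equals the number of ways to choose 2 of these m levels (each pair gives one possible emission transition):

Number of lines = m(m-1)/2 = 15×14/2 = 105

These correspond to all possible transitions between the 15 levels:
15 → 14, 15 → 13, 15 → 12, 15 → 11, 15 → 10, 15 → 9, 15 → 8, 15 → 7...

Each transition produces a photon with a unique energy (and thus wavelength). This count does not depend on Z.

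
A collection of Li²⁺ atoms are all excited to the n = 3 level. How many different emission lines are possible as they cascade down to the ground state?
3

The electron can occupy levels n = 1, 2, ..., 3 during de-excitation — that is m = 3 - 1 + 1 = 3 distinct levels.

The number of distinct spectral lines equals the number of ways to choose 2 of these m levels (each pair gives one possible emission transition):

Number of lines = m(m-1)/2 = 3×2/2 = 3

These correspond to all possible transitions between the 3 levels:
3 → 2, 3 → 1, 2 → 1

Each transition produces a photon with a unique energy (and thus wavelength). This count does not depend on Z.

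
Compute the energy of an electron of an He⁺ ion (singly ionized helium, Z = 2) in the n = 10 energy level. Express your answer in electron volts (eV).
-0.54423 eV

The energy levels of a hydrogen-like atom are given by:
E_n = -13.6057 Z² / n² eV  (with Z = 2 for He⁺)

For n = 10:
E_10 = -13.6057 × 2² / 10²
E_10 = -13.6057 × 4 / 100
E_10 = -0.54423 eV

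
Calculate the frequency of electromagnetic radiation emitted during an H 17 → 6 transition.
8.00010e+13 Hz

First, find the transition energy:
E_17 = -13.6057 / 17² = -0.047078547 eV
E_6 = -13.6057 / 6² = -0.377936111 eV
|ΔE| = |E_6 - E_17| = 0.330857564 eV

Convert to Joules: E = 0.330857564 eV × (1.602177 × 10⁻¹⁹ J/eV) = 5.3009238e-20 J

Using E = hf:
f = E/h = 5.3009238e-20 J / (6.62607 × 10⁻³⁴ J·s)
f = 8.00010e+13 Hz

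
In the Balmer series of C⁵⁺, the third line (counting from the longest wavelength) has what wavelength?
12.054 nm

The lines of a series are numbered from the longest wavelength (smallest ΔE) outward; the third line is the transition from n = n_f + 3 to n_f.
The Balmer series has all transitions ending at n_f = 2.

For C⁵⁺ (Z = 6), the third line (γ-line) is the jump from n = 5 to n = 2:
E_5 = -13.6057 × 6² / 5² = -19.59221 eV
E_2 = -13.6057 × 6² / 2² = -122.45130 eV
ΔE = E_5 - E_2 = 102.85909 eV

λ = hc/E = 1239.84 eV·nm / 102.85909 eV
λ = 12.054 nm

This is the γ-line of the Balmer series in C⁵⁺.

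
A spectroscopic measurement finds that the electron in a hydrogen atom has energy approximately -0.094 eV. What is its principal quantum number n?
n = 12

The exact energy levels follow E_n = -13.6057 eV / n².

The measured value (-0.094 eV) is reported to only 2 significant figures, so we must test candidate n values and see which one matches to that precision.

Candidate energies:
  n = 10:  E = -13.6057/10² = -0.136057 eV
  n = 11:  E = -13.6057/11² = -0.112444 eV
  n = 12:  E = -13.6057/12² = -0.094484 eV  ← matches
  n = 13:  E = -13.6057/13² = -0.080507 eV
  n = 14:  E = -13.6057/14² = -0.069417 eV

Checking against the measurement of -0.094 eV (2 sig figs), only n = 12 agrees:
E_12 = -0.094484 eV, which rounds to -0.094 eV ✓

Therefore n = 12.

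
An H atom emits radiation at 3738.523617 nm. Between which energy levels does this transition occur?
n = 8 → n = 5

First, find the photon energy from the wavelength (hc = 1239.84 eV·nm):
E = hc/λ = 1239.84 eV·nm / 3738.523617 nm = 0.33163894 eV

The energy levels of hydrogen satisfy E_n = -13.6057 / n² eV, so an emission n_i → n_f releases
ΔE = 13.6057 × (1/n_f² − 1/n_i²) eV.

Setting ΔE equal to the photon energy:
1/n_f² − 1/n_i² = 0.33163894 / 13.6057 = 0.024375000

Since 1/n_i² must be positive, we need 1/n_f² > 0.024375000, i.e. n_f ≤ 6. For each allowed n_f, solve n_i = (1/n_f² − 0.024375000)^(−1/2) and check whether it is a whole number:
  n_f = 1: 1/n_i² = 1.000000000 − 0.024375000 = 0.975625000 → n_i = 1.012  (not an integer) ✗
  n_f = 2: 1/n_i² = 0.250000000 − 0.024375000 = 0.225625000 → n_i = 2.105  (not an integer) ✗
  n_f = 3: 1/n_i² = 0.111111111 − 0.024375000 = 0.086736111 → n_i = 3.395  (not an integer) ✗
  n_f = 4: 1/n_i² = 0.062500000 − 0.024375000 = 0.038125000 → n_i = 5.121  (not an integer) ✗
  n_f = 5: 1/n_i² = 0.040000000 − 0.024375000 = 0.015625000 → n_i = 8.000  → integer, n_i = 8 ✓
  n_f = 6: 1/n_i² = 0.027777778 − 0.024375000 = 0.003402778 → n_i = 17.143  (not an integer) ✗

Only n_f = 5 gives an integer upper level, n_i = 8.

The transition is from n = 8 to n = 5 (emission).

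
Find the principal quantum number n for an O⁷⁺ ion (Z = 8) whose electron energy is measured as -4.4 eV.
n = 14

The exact energy levels follow E_n = -13.6057 Z² / n² eV with Z = 8.

The measured value (-4.4 eV) is reported to only 2 significant figures, so we must test candidate n values and see which one matches to that precision.

Candidate energies:
  n = 12:  E = -13.6057 × 8² / 12² = -6.04698 eV
  n = 13:  E = -13.6057 × 8² / 13² = -5.15245 eV
  n = 14:  E = -13.6057 × 8² / 14² = -4.44268 eV  ← matches
  n = 15:  E = -13.6057 × 8² / 15² = -3.87007 eV
  n = 16:  E = -13.6057 × 8² / 16² = -3.40143 eV

Checking against the measurement of -4.4 eV (2 sig figs), only n = 14 agrees:
E_14 = -4.44268 eV, which rounds to -4.4 eV ✓

Therefore n = 14.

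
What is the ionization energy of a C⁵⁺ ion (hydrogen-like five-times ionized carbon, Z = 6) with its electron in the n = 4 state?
30.612825 eV

The ionization energy is the energy needed to remove the electron completely (n → ∞).

For a hydrogen-like ion with Z = 6, E_n = -13.6057 Z² / n² eV.

At n = 4: E_4 = -13.6057 × 6² / 4² = -30.612825000 eV
At n = ∞: E_∞ = 0 eV

Ionization energy = E_∞ - E_4 = 0 - (-30.612825000) = 30.612825000 eV
Ionization energy ≈ 30.612825 eV

This is also called the binding energy of the electron in state n = 4.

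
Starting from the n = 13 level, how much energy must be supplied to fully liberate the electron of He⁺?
0.32203 eV

The ionization energy is the energy needed to remove the electron completely (n → ∞).

For a hydrogen-like ion with Z = 2, E_n = -13.6057 Z² / n² eV.

At n = 13: E_13 = -13.6057 × 2² / 13² = -0.32202840 eV
At n = ∞: E_∞ = 0 eV

Ionization energy = E_∞ - E_13 = 0 - (-0.32202840) = 0.32202840 eV
Ionization energy ≈ 0.32203 eV

This is also called the binding energy of the electron in state n = 13.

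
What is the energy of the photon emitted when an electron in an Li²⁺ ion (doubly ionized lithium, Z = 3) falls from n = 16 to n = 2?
30.134 eV

The energy levels are E_n = -13.6057 Z² eV / n².

Energy at n = 16: E_16 = -13.6057 × 3² / 16² = -0.4783254 eV
Energy at n = 2: E_2 = -13.6057 × 3² / 2² = -30.6128250 eV

For emission (electron falling to lower state), the photon energy is:
E_photon = E_16 - E_2 = |-0.4783254 - (-30.6128250)|
E_photon = 30.134 eV

This energy is carried away by the emitted photon.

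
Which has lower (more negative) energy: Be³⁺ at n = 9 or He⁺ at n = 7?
Be³⁺ at n = 9 (E = -2.6875 eV)

Using E_n = -13.6057 Z² / n² eV:

Be³⁺ (Z = 4) at n = 9:
E = -13.6057 × 4² / 9² = -13.6057 × 16 / 81 = -2.6875457 eV

He⁺ (Z = 2) at n = 7:
E = -13.6057 × 2² / 7² = -13.6057 × 4 / 49 = -1.1106694 eV

Since -2.6875457 eV < -1.1106694 eV,
Be³⁺ at n = 9 is more tightly bound (requires more energy to ionize).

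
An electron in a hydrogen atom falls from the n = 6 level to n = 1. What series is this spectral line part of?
Lyman series

The spectral series in hydrogen are named based on the final (lower) energy level:
- Lyman series: n_final = 1 (ultraviolet)
- Balmer series: n_final = 2 (visible/near-UV)
- Paschen series: n_final = 3 (infrared)
- Brackett series: n_final = 4 (infrared)
- Pfund series: n_final = 5 (far infrared)

Since this transition ends at n = 1, it belongs to the Lyman series.

For reference, this 6 → 1 line has photon energy
ΔE = 13.6057 eV × (1/1² - 1/6²) = 13.22776 eV,
corresponding to wavelength λ = hc/ΔE = 1239.84 eV·nm / 13.22776 eV = 93.730 nm in the ultraviolet region.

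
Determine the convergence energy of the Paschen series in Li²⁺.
13.605700 eV

The series limit corresponds to the transition from n = ∞ to n = 3.
This is the highest energy (shortest wavelength) transition in the Paschen series.

E_∞ = 0 eV
E_3 = -13.6057 × 3² / 3² = -13.605700 eV

Energy at series limit:
ΔE = E_∞ - E_3 = 0 - (-13.605700) = 13.605700 eV

This energy equals the ionization energy from the n = 3 state of Li²⁺.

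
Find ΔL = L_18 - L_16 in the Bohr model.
2.10914e-34 J·s (or 2ℏ)

In the Bohr model, L_n = nℏ where ℏ = 1.0545718e-34 J·s.

L_18 = 18ℏ = 1.8982292e-33 J·s
L_16 = 16ℏ = 1.6873149e-33 J·s

ΔL = L_18 - L_16 = (18 - 16)ℏ = 2ℏ
ΔL = 2 × 1.0545718e-34 J·s = 2.10914e-34 J·s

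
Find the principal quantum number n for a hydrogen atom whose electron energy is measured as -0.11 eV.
n = 11

The exact energy levels follow E_n = -13.6057 eV / n².

The measured value (-0.11 eV) is reported to only 2 significant figures, so we must test candidate n values and see which one matches to that precision.

Candidate energies:
  n = 9:  E = -13.6057/9² = -0.16797 eV
  n = 10:  E = -13.6057/10² = -0.13606 eV
  n = 11:  E = -13.6057/11² = -0.11244 eV  ← matches
  n = 12:  E = -13.6057/12² = -0.09448 eV
  n = 13:  E = -13.6057/13² = -0.08051 eV

Checking against the measurement of -0.11 eV (2 sig figs), only n = 11 agrees:
E_11 = -0.11244 eV, which rounds to -0.11 eV ✓

Therefore n = 11.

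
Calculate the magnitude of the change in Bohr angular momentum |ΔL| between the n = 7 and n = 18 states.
1.1600e-33 J·s (or 11ℏ)

In the Bohr model, L_n = nℏ where ℏ = 1.054572e-34 J·s.

L_18 = 18ℏ = 1.898230e-33 J·s
L_7 = 7ℏ = 7.382004e-34 J·s

ΔL = L_18 - L_7 = (18 - 7)ℏ = 11ℏ
ΔL = 11 × 1.054572e-34 J·s = 1.1600e-33 J·s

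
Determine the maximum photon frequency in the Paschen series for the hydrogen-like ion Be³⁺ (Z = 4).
5.85e+15 Hz

The series limit corresponds to the transition from n = ∞ to n = 3.
This is the highest energy (shortest wavelength) transition in the Paschen series.

E_∞ = 0 eV
E_3 = -13.6057 × 4² / 3² = -24.18791111 eV

Energy at series limit:
ΔE = E_∞ - E_3 = 0 - (-24.18791111) = 24.18791111 eV
E = 24.18791111 eV × (1.602177 × 10⁻¹⁹ J/eV) = 3.8753e-18 J
f = E/h = 3.8753e-18 J / (6.62607 × 10⁻³⁴ J·s) = 5.85e+15 Hz

This energy equals the ionization energy from the n = 3 state of Be³⁺.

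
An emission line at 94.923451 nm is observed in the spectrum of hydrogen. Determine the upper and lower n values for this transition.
n = 5 → n = 1

First, find the photon energy from the wavelength (hc = 1239.84 eV·nm):
E = hc/λ = 1239.84 eV·nm / 94.923451 nm = 13.061472 eV

The energy levels of hydrogen satisfy E_n = -13.6057 / n² eV, so an emission n_i → n_f releases
ΔE = 13.6057 × (1/n_f² − 1/n_i²) eV.

Setting ΔE equal to the photon energy:
1/n_f² − 1/n_i² = 13.061472 / 13.6057 = 0.96000000

Since 1/n_i² must be positive, we need 1/n_f² > 0.96000000, i.e. n_f ≤ 1. For each allowed n_f, solve n_i = (1/n_f² − 0.96000000)^(−1/2) and check whether it is a whole number:
  n_f = 1: 1/n_i² = 1.00000000 − 0.96000000 = 0.04000000 → n_i = 5.000  → integer, n_i = 5 ✓

Only n_f = 1 gives an integer upper level, n_i = 5.

The transition is from n = 5 to n = 1 (emission).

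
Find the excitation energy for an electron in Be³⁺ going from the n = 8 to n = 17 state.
2.648 eV

The energy levels of a hydrogen-like atom are E_n = -13.6057 Z² eV / n².

Energy at n = 8: E_8 = -13.6057 × 4² / 8² = -3.401425 eV
Energy at n = 17: E_17 = -13.6057 × 4² / 17² = -0.753257 eV

The excitation energy is the difference:
ΔE = E_17 - E_8
ΔE = -0.753257 - (-3.401425)
ΔE = 2.648 eV

Since this is positive, energy must be absorbed (photon absorption).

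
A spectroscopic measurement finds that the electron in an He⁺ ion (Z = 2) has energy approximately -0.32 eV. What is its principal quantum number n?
n = 13

The exact energy levels follow E_n = -13.6057 Z² / n² eV with Z = 2.

The measured value (-0.32 eV) is reported to only 2 significant figures, so we must test candidate n values and see which one matches to that precision.

Candidate energies:
  n = 11:  E = -13.6057 × 2² / 11² = -0.44978 eV
  n = 12:  E = -13.6057 × 2² / 12² = -0.37794 eV
  n = 13:  E = -13.6057 × 2² / 13² = -0.32203 eV  ← matches
  n = 14:  E = -13.6057 × 2² / 14² = -0.27767 eV
  n = 15:  E = -13.6057 × 2² / 15² = -0.24188 eV

Checking against the measurement of -0.32 eV (2 sig figs), only n = 13 agrees:
E_13 = -0.32203 eV, which rounds to -0.32 eV ✓

Therefore n = 13.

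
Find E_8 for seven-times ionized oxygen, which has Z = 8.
-13.605700 eV

For hydrogen-like ions, the energy levels scale with Z²:
E_n = -13.6057 Z² / n² eV

For O⁷⁺ (Z = 8) at n = 8:
E_8 = -13.6057 × 8² / 8²
E_8 = -13.6057 × 64 / 64
E_8 = -870.7648 / 64
E_8 = -13.605700 eV

The energy is 64 times more negative than hydrogen at the same n due to the stronger nuclear charge.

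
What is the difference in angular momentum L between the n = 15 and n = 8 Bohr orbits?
7.382e-34 J·s (or 7ℏ)

In the Bohr model, L_n = nℏ where ℏ = 1.05457e-34 J·s.

L_15 = 15ℏ = 1.58186e-33 J·s
L_8 = 8ℏ = 8.43656e-34 J·s

ΔL = L_15 - L_8 = (15 - 8)ℏ = 7ℏ
ΔL = 7 × 1.05457e-34 J·s = 7.382e-34 J·s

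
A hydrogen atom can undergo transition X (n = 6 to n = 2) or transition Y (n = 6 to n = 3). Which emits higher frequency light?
6 → 2

Calculate the energy for each transition:

Transition 6 → 2:
ΔE₁ = |E_2 - E_6| = |-13.6057/2² - (-13.6057/6²)|
ΔE₁ = |-3.40142500000 - (-0.37793611111)| = 3.02348889 eV

Transition 6 → 3:
ΔE₂ = |E_3 - E_6| = |-13.6057/3² - (-13.6057/6²)|
ΔE₂ = |-1.51174444444 - (-0.37793611111)| = 1.13380833 eV

Since 3.02348889 eV > 1.13380833 eV, the transition 6 → 2 emits the more energetic photon.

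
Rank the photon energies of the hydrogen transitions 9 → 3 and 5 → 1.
5 → 1

Calculate the energy for each transition:

Transition 9 → 3:
ΔE₁ = |E_3 - E_9| = |-13.6057/3² - (-13.6057/9²)|
ΔE₁ = |-1.51174444 - (-0.16797160)| = 1.34377 eV

Transition 5 → 1:
ΔE₂ = |E_1 - E_5| = |-13.6057/1² - (-13.6057/5²)|
ΔE₂ = |-13.60570000 - (-0.54422800)| = 13.06147 eV

Since 13.06147 eV > 1.34377 eV, the transition 5 → 1 emits the more energetic photon.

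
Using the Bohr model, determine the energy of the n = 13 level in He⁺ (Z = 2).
-0.32203 eV

For hydrogen-like ions, the energy levels scale with Z²:
E_n = -13.6057 Z² / n² eV

For He⁺ (Z = 2) at n = 13:
E_13 = -13.6057 × 2² / 13²
E_13 = -13.6057 × 4 / 169
E_13 = -54.4228 / 169
E_13 = -0.32203 eV

The energy is 4 times more negative than hydrogen at the same n due to the stronger nuclear charge.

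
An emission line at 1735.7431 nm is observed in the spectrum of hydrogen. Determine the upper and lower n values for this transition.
n = 10 → n = 4

First, find the photon energy from the wavelength (hc = 1239.84 eV·nm):
E = hc/λ = 1239.84 eV·nm / 1735.7431 nm = 0.71429925 eV

The energy levels of hydrogen satisfy E_n = -13.6057 / n² eV, so an emission n_i → n_f releases
ΔE = 13.6057 × (1/n_f² − 1/n_i²) eV.

Setting ΔE equal to the photon energy:
1/n_f² − 1/n_i² = 0.71429925 / 13.6057 = 0.052500000

Since 1/n_i² must be positive, we need 1/n_f² > 0.052500000, i.e. n_f ≤ 4. For each allowed n_f, solve n_i = (1/n_f² − 0.052500000)^(−1/2) and check whether it is a whole number:
  n_f = 1: 1/n_i² = 1.000000000 − 0.052500000 = 0.947500000 → n_i = 1.027  (not an integer) ✗
  n_f = 2: 1/n_i² = 0.250000000 − 0.052500000 = 0.197500000 → n_i = 2.250  (not an integer) ✗
  n_f = 3: 1/n_i² = 0.111111111 − 0.052500000 = 0.058611111 → n_i = 4.131  (not an integer) ✗
  n_f = 4: 1/n_i² = 0.062500000 − 0.052500000 = 0.010000000 → n_i = 10.000  → integer, n_i = 10 ✓

Only n_f = 4 gives an integer upper level, n_i = 10.

The transition is from n = 10 to n = 4 (emission).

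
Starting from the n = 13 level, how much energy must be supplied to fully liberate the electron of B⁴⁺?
2.01 eV

The ionization energy is the energy needed to remove the electron completely (n → ∞).

For a hydrogen-like ion with Z = 5, E_n = -13.6057 Z² / n² eV.

At n = 13: E_13 = -13.6057 × 5² / 13² = -2.01268 eV
At n = ∞: E_∞ = 0 eV

Ionization energy = E_∞ - E_13 = 0 - (-2.01268) = 2.01268 eV
Ionization energy ≈ 2.01 eV

This is also called the binding energy of the electron in state n = 13.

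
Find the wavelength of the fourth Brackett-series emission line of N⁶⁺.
39.67 nm

The lines of a series are numbered from the longest wavelength (smallest ΔE) outward; the fourth line is the transition from n = n_f + 4 to n_f.
The Brackett series has all transitions ending at n_f = 4.

For N⁶⁺ (Z = 7), the fourth line (δ-line) is the jump from n = 8 to n = 4:
E_8 = -13.6057 × 7² / 8² = -10.4169 eV
E_4 = -13.6057 × 7² / 4² = -41.6675 eV
ΔE = E_8 - E_4 = 31.2506 eV

λ = hc/E = 1239.84 eV·nm / 31.2506 eV
λ = 39.67 nm

This is the δ-line of the Brackett series in N⁶⁺.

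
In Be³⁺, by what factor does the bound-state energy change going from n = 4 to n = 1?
16.000

Using E_n = -13.6057 Z² / n² eV with Z = 4:

E_1 = -13.6057 × 4² / 1² = -217.6912 / 1 = -217.691200000 eV
E_4 = -13.6057 × 4² / 4² = -217.6912 / 16 = -13.605700000 eV

The ratio is:
E_1/E_4 = (-217.691200000) / (-13.605700000)
E_1/E_4 = (-217.6912/1) / (-217.6912/16)
E_1/E_4 = 16/1
E_1/E_4 = 16.000
(Note: the Z² factors cancel in the ratio.)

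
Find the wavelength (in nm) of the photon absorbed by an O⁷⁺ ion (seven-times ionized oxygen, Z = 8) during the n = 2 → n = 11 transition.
5.89 nm

First, find the transition energy using E_n = -13.6057 Z² / n² eV:
E_2 = -13.6057 × 8² / 2² = -217.6912 eV
E_11 = -13.6057 × 8² / 11² = -7.1964 eV

Photon energy: |ΔE| = |E_11 - E_2| = 210.4948 eV

Convert to wavelength using E = hc/λ with hc = 1239.84 eV·nm:
λ = hc/E = 1239.84 eV·nm / 210.4948 eV
λ = 5.89 nm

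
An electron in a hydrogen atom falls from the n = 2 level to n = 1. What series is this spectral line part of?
Lyman series

The spectral series in hydrogen are named based on the final (lower) energy level:
- Lyman series: n_final = 1 (ultraviolet)
- Balmer series: n_final = 2 (visible/near-UV)
- Paschen series: n_final = 3 (infrared)
- Brackett series: n_final = 4 (infrared)
- Pfund series: n_final = 5 (far infrared)

Since this transition ends at n = 1, it belongs to the Lyman series.

For reference, this 2 → 1 line has photon energy
ΔE = 13.6057 eV × (1/1² - 1/2²) = 10.20428 eV,
corresponding to wavelength λ = hc/ΔE = 1239.84 eV·nm / 10.20428 eV = 121.50 nm in the ultraviolet region.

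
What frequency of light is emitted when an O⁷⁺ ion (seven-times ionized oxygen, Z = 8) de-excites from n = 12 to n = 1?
2.09088e+17 Hz

First, find the transition energy:
E_12 = -13.6057 × 8² / 12² = -6.0469778 eV
E_1 = -13.6057 × 8² / 1² = -870.7648000 eV
|ΔE| = |E_1 - E_12| = 864.7178222 eV

Convert to Joules: E = 864.7178222 eV × (1.602177 × 10⁻¹⁹ J/eV) = 1.3854310e-16 J

Using E = hf:
f = E/h = 1.3854310e-16 J / (6.62607 × 10⁻³⁴ J·s)
f = 2.09088e+17 Hz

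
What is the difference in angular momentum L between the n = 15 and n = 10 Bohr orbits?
5.2729e-34 J·s (or 5ℏ)

In the Bohr model, L_n = nℏ where ℏ = 1.054572e-34 J·s.

L_15 = 15ℏ = 1.581858e-33 J·s
L_10 = 10ℏ = 1.054572e-33 J·s

ΔL = L_15 - L_10 = (15 - 10)ℏ = 5ℏ
ΔL = 5 × 1.054572e-34 J·s = 5.2729e-34 J·s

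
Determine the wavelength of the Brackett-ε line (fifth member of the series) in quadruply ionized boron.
72.676899 nm

The lines of a series are numbered from the longest wavelength (smallest ΔE) outward; the fifth line is the transition from n = n_f + 5 to n_f.
The Brackett series has all transitions ending at n_f = 4.

For B⁴⁺ (Z = 5), the fifth line (ε-line) is the jump from n = 9 to n = 4:
E_9 = -13.6057 × 5² / 9² = -4.19929012 eV
E_4 = -13.6057 × 5² / 4² = -21.25890625 eV
ΔE = E_9 - E_4 = 17.05961613 eV

λ = hc/E = 1239.84 eV·nm / 17.05961613 eV
λ = 72.676899 nm

This is the ε-line of the Brackett series in B⁴⁺.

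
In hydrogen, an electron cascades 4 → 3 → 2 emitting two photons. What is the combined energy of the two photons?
2.5511 eV

The energy levels of hydrogen are E_n = -13.6057 / n² eV.

First transition (4 → 3):
ΔE₁ = |E_3 - E_4|
ΔE₁ = |-1.5117444444 - (-0.8503562500)| = 0.6613882 eV

Second transition (3 → 2):
ΔE₂ = |E_2 - E_3|
ΔE₂ = |-3.4014250000 - (-1.5117444444)| = 1.8896806 eV

Total energy released:
E_total = ΔE₁ + ΔE₂ = 0.6613882 + 1.8896806 = 2.5511 eV

Note: This equals the direct transition 4 → 2: 2.5511 eV ✓
Energy is conserved regardless of the path taken.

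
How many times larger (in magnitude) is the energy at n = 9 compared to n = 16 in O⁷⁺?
3.160

Using E_n = -13.6057 Z² / n² eV with Z = 8:

E_9 = -13.6057 × 8² / 9² = -870.7648 / 81 = -10.750182716 eV
E_16 = -13.6057 × 8² / 16² = -870.7648 / 256 = -3.401425000 eV

The ratio is:
E_9/E_16 = (-10.750182716) / (-3.401425000)
E_9/E_16 = (-870.7648/81) / (-870.7648/256)
E_9/E_16 = 256/81
E_9/E_16 = 3.160
(Note: the Z² factors cancel in the ratio.)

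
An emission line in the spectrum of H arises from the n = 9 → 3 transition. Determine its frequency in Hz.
3.249e+14 Hz

First, find the transition energy:
E_9 = -13.6057 / 9² = -0.167972 eV
E_3 = -13.6057 / 3² = -1.511744 eV
|ΔE| = |E_3 - E_9| = 1.343772 eV

Convert to Joules: E = 1.343772 eV × (1.602177 × 10⁻¹⁹ J/eV) = 2.15296e-19 J

Using E = hf:
f = E/h = 2.15296e-19 J / (6.62607 × 10⁻³⁴ J·s)
f = 3.249e+14 Hz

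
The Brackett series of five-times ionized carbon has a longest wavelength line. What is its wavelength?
112.50187 nm

The longest wavelength corresponds to the smallest energy transition in the series.
The Brackett series has all transitions ending at n_f = 4.

For C⁵⁺ (Z = 6), the first line (α-line) is the jump from n = 5 to n = 4:
E_5 = -13.6057 × 6² / 5² = -19.59220800 eV
E_4 = -13.6057 × 6² / 4² = -30.61282500 eV
ΔE = E_5 - E_4 = 11.02061700 eV

λ = hc/E = 1239.84 eV·nm / 11.02061700 eV
λ = 112.50187 nm

This is the α-line of the Brackett series in C⁵⁺.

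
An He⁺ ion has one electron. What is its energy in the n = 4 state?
-3.401425 eV

For hydrogen-like ions, the energy levels scale with Z²:
E_n = -13.6057 Z² / n² eV

For He⁺ (Z = 2) at n = 4:
E_4 = -13.6057 × 2² / 4²
E_4 = -13.6057 × 4 / 16
E_4 = -54.4228 / 16
E_4 = -3.401425 eV

The energy is 4 times more negative than hydrogen at the same n due to the stronger nuclear charge.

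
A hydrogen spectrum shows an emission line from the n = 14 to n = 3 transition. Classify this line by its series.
Paschen series

The spectral series in hydrogen are named based on the final (lower) energy level:
- Lyman series: n_final = 1 (ultraviolet)
- Balmer series: n_final = 2 (visible/near-UV)
- Paschen series: n_final = 3 (infrared)
- Brackett series: n_final = 4 (infrared)
- Pfund series: n_final = 5 (far infrared)

Since this transition ends at n = 3, it belongs to the Paschen series.

For reference, this 14 → 3 line has photon energy
ΔE = 13.6057 eV × (1/3² - 1/14²) = 1.442328 eV,
corresponding to wavelength λ = hc/ΔE = 1239.84 eV·nm / 1.442328 eV = 859.61 nm in the infrared region.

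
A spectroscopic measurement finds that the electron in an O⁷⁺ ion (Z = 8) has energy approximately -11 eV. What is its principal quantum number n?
n = 9

The exact energy levels follow E_n = -13.6057 Z² / n² eV with Z = 8.

The measured value (-11 eV) is reported to only 2 significant figures, so we must test candidate n values and see which one matches to that precision.

Candidate energies:
  n = 7:  E = -13.6057 × 8² / 7² = -17.77071 eV
  n = 8:  E = -13.6057 × 8² / 8² = -13.60570 eV
  n = 9:  E = -13.6057 × 8² / 9² = -10.75018 eV  ← matches
  n = 10:  E = -13.6057 × 8² / 10² = -8.70765 eV
  n = 11:  E = -13.6057 × 8² / 11² = -7.19640 eV

Checking against the measurement of -11 eV (2 sig figs), only n = 9 agrees:
E_9 = -10.75018 eV, which rounds to -11 eV ✓

Therefore n = 9.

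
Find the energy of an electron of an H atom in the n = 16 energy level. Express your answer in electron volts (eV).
-0.0531 eV

The energy levels of a hydrogen-like atom are given by:
E_n = -13.6057 eV / n²

For n = 16:
E_16 = -13.6057 eV / 16²
E_16 = -13.6057 eV / 256
E_16 = -0.0531 eV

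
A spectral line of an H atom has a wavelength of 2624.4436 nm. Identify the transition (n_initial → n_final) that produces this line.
n = 6 → n = 4

First, find the photon energy from the wavelength (hc = 1239.84 eV·nm):
E = hc/λ = 1239.84 eV·nm / 2624.4436 nm = 0.47242014 eV

The energy levels of hydrogen satisfy E_n = -13.6057 / n² eV, so an emission n_i → n_f releases
ΔE = 13.6057 × (1/n_f² − 1/n_i²) eV.

Setting ΔE equal to the photon energy:
1/n_f² − 1/n_i² = 0.47242014 / 13.6057 = 0.034722222

Since 1/n_i² must be positive, we need 1/n_f² > 0.034722222, i.e. n_f ≤ 5. For each allowed n_f, solve n_i = (1/n_f² − 0.034722222)^(−1/2) and check whether it is a whole number:
  n_f = 1: 1/n_i² = 1.000000000 − 0.034722222 = 0.965277778 → n_i = 1.018  (not an integer) ✗
  n_f = 2: 1/n_i² = 0.250000000 − 0.034722222 = 0.215277778 → n_i = 2.155  (not an integer) ✗
  n_f = 3: 1/n_i² = 0.111111111 − 0.034722222 = 0.076388889 → n_i = 3.618  (not an integer) ✗
  n_f = 4: 1/n_i² = 0.062500000 − 0.034722222 = 0.027777778 → n_i = 6.000  → integer, n_i = 6 ✓
  n_f = 5: 1/n_i² = 0.040000000 − 0.034722222 = 0.005277778 → n_i = 13.765  (not an integer) ✗

Only n_f = 4 gives an integer upper level, n_i = 6.

The transition is from n = 6 to n = 4 (emission).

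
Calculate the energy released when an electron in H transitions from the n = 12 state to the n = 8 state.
0.118105 eV

The energy levels are E_n = -13.6057 eV / n².

Energy at n = 12: E_12 = -13.6057 / 12² = -0.094484028 eV
Energy at n = 8: E_8 = -13.6057 / 8² = -0.212589063 eV

For emission (electron falling to lower state), the photon energy is:
E_photon = E_12 - E_8 = |-0.094484028 - (-0.212589063)|
E_photon = 0.118105 eV

This energy is carried away by the emitted photon.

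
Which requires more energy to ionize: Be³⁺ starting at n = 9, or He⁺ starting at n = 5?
Be³⁺ at n = 9 (E = -2.69 eV)

Using E_n = -13.6057 Z² / n² eV:

Be³⁺ (Z = 4) at n = 9:
E = -13.6057 × 4² / 9² = -13.6057 × 16 / 81 = -2.68755 eV

He⁺ (Z = 2) at n = 5:
E = -13.6057 × 2² / 5² = -13.6057 × 4 / 25 = -2.17691 eV

Since -2.68755 eV < -2.17691 eV,
Be³⁺ at n = 9 is more tightly bound (requires more energy to ionize).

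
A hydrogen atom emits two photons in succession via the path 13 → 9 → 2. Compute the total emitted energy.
3.320918 eV

The energy levels of hydrogen are E_n = -13.6057 / n² eV.

First transition (13 → 9):
ΔE₁ = |E_9 - E_13|
ΔE₁ = |-0.167971604938 - (-0.080507100592)| = 0.087464504 eV

Second transition (9 → 2):
ΔE₂ = |E_2 - E_9|
ΔE₂ = |-3.401425000000 - (-0.167971604938)| = 3.233453395 eV

Total energy released:
E_total = ΔE₁ + ΔE₂ = 0.087464504 + 3.233453395 = 3.320918 eV

Note: This equals the direct transition 13 → 2: 3.320918 eV ✓
Energy is conserved regardless of the path taken.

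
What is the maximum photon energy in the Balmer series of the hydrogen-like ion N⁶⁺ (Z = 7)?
166.6698 eV

The series limit corresponds to the transition from n = ∞ to n = 2.
This is the highest energy (shortest wavelength) transition in the Balmer series.

E_∞ = 0 eV
E_2 = -13.6057 × 7² / 2² = -166.6698 eV

Energy at series limit:
ΔE = E_∞ - E_2 = 0 - (-166.6698) = 166.6698 eV

This energy equals the ionization energy from the n = 2 state of N⁶⁺.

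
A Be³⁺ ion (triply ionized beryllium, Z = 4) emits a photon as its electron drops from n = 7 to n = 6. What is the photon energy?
1.6043 eV

The energy levels are E_n = -13.6057 Z² eV / n².

Energy at n = 7: E_7 = -13.6057 × 4² / 7² = -4.4426776 eV
Energy at n = 6: E_6 = -13.6057 × 4² / 6² = -6.0469778 eV

For emission (electron falling to lower state), the photon energy is:
E_photon = E_7 - E_6 = |-4.4426776 - (-6.0469778)|
E_photon = 1.6043 eV

This energy is carried away by the emitted photon.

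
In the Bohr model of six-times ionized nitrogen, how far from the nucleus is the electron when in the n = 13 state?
1.2776 nm (or 12.7758 Å)

The Bohr radius formula is:
r_n = n² a₀ / Z

where a₀ = 0.0529177 nm is the Bohr radius.

For N⁶⁺ (Z = 7) at n = 13:
r_13 = 13² × 0.0529177 nm / 7
r_13 = 169 × 0.0529177 nm / 7
r_13 = 8.94309 nm / 7
r_13 = 1.2776 nm

The electron orbits at approximately 1.2776 nm from the nucleus.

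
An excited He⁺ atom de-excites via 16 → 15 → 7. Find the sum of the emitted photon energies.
0.8981 eV

The energy levels of He⁺ are E_n = -13.6057 × 2² / n² eV.

First transition (16 → 15):
ΔE₁ = |E_15 - E_16|
ΔE₁ = |-0.2418791111 - (-0.2125890625)| = 0.0292900 eV

Second transition (15 → 7):
ΔE₂ = |E_7 - E_15|
ΔE₂ = |-1.1106693878 - (-0.2418791111)| = 0.8687903 eV

Total energy released:
E_total = ΔE₁ + ΔE₂ = 0.0292900 + 0.8687903 = 0.8981 eV

Note: This equals the direct transition 16 → 7: 0.8981 eV ✓
Energy is conserved regardless of the path taken.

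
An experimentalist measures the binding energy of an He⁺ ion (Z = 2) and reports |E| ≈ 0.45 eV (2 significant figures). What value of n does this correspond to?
n = 11

The exact energy levels follow E_n = -13.6057 Z² / n² eV with Z = 2.

The measured value (-0.45 eV) is reported to only 2 significant figures, so we must test candidate n values and see which one matches to that precision.

Candidate energies:
  n = 9:  E = -13.6057 × 2² / 9² = -0.67189 eV
  n = 10:  E = -13.6057 × 2² / 10² = -0.54423 eV
  n = 11:  E = -13.6057 × 2² / 11² = -0.44978 eV  ← matches
  n = 12:  E = -13.6057 × 2² / 12² = -0.37794 eV
  n = 13:  E = -13.6057 × 2² / 13² = -0.32203 eV

Checking against the measurement of -0.45 eV (2 sig figs), only n = 11 agrees:
E_11 = -0.44978 eV, which rounds to -0.45 eV ✓

Therefore n = 11.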